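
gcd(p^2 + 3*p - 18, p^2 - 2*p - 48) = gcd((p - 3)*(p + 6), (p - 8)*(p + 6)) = p + 6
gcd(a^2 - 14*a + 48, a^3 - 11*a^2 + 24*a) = a - 8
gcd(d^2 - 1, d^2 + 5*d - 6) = d - 1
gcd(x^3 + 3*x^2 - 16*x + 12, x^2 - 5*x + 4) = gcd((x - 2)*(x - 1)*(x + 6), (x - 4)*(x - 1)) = x - 1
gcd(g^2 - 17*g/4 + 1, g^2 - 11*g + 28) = g - 4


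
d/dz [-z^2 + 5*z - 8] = 5 - 2*z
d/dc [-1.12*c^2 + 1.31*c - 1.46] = 1.31 - 2.24*c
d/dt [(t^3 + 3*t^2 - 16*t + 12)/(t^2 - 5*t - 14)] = (t^4 - 10*t^3 - 41*t^2 - 108*t + 284)/(t^4 - 10*t^3 - 3*t^2 + 140*t + 196)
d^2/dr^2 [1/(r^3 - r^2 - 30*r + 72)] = 2*((1 - 3*r)*(r^3 - r^2 - 30*r + 72) + (-3*r^2 + 2*r + 30)^2)/(r^3 - r^2 - 30*r + 72)^3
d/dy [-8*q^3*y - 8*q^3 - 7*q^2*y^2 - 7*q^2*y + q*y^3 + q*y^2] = q*(-8*q^2 - 14*q*y - 7*q + 3*y^2 + 2*y)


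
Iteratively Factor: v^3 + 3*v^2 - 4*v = (v)*(v^2 + 3*v - 4) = v*(v - 1)*(v + 4)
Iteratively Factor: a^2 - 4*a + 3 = (a - 3)*(a - 1)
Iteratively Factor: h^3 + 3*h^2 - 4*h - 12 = (h + 2)*(h^2 + h - 6) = (h + 2)*(h + 3)*(h - 2)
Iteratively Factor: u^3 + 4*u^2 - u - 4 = (u + 1)*(u^2 + 3*u - 4) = (u + 1)*(u + 4)*(u - 1)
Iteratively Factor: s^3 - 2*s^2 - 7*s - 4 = (s + 1)*(s^2 - 3*s - 4) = (s - 4)*(s + 1)*(s + 1)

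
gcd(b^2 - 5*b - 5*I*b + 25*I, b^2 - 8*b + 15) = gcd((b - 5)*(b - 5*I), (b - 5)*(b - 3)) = b - 5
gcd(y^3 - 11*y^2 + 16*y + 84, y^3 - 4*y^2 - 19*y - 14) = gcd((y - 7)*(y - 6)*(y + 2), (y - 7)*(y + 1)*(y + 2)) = y^2 - 5*y - 14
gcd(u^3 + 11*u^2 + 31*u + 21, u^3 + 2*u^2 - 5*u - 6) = u^2 + 4*u + 3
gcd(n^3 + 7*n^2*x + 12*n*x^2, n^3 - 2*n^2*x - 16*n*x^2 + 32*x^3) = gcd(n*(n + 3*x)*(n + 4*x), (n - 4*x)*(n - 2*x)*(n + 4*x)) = n + 4*x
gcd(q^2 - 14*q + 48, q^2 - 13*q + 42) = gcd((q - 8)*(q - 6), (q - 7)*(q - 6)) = q - 6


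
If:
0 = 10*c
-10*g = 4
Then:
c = 0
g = -2/5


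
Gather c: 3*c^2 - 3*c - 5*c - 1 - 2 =3*c^2 - 8*c - 3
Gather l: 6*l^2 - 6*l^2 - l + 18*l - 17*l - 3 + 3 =0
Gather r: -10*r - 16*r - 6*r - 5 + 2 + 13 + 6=16 - 32*r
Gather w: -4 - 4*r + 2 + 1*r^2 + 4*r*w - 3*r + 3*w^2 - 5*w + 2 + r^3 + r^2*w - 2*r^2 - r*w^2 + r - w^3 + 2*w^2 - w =r^3 - r^2 - 6*r - w^3 + w^2*(5 - r) + w*(r^2 + 4*r - 6)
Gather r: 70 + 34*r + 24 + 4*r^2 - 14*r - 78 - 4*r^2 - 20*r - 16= 0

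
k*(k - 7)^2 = k^3 - 14*k^2 + 49*k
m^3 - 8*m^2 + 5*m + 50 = (m - 5)^2*(m + 2)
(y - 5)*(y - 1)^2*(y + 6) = y^4 - y^3 - 31*y^2 + 61*y - 30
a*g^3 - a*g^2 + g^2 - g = g*(g - 1)*(a*g + 1)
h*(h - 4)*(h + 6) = h^3 + 2*h^2 - 24*h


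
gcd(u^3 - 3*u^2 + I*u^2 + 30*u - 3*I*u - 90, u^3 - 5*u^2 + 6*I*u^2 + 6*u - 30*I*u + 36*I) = u^2 + u*(-3 + 6*I) - 18*I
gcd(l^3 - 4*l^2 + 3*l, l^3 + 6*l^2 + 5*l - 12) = l - 1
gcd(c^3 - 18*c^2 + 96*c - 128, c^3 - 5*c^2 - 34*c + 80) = c^2 - 10*c + 16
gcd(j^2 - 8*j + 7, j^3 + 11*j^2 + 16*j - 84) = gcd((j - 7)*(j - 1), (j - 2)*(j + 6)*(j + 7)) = 1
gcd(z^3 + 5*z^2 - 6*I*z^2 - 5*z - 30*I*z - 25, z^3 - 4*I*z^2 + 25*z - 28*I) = z - I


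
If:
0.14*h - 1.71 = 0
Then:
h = 12.21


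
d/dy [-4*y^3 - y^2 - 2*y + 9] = -12*y^2 - 2*y - 2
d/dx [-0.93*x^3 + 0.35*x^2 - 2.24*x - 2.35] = -2.79*x^2 + 0.7*x - 2.24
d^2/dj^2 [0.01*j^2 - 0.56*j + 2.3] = 0.0200000000000000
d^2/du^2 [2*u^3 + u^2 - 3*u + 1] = 12*u + 2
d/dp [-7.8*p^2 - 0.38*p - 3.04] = -15.6*p - 0.38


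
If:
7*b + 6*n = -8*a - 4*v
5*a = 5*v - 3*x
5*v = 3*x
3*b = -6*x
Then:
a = 0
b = -2*x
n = 29*x/15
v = 3*x/5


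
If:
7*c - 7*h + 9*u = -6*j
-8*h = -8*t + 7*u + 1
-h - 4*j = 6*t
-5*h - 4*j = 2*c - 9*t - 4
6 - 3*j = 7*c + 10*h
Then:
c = 14229/24607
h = 3360/24607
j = 4813/24607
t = -11306/73821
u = -34987/73821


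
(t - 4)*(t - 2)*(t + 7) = t^3 + t^2 - 34*t + 56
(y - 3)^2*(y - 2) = y^3 - 8*y^2 + 21*y - 18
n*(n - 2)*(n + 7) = n^3 + 5*n^2 - 14*n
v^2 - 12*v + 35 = (v - 7)*(v - 5)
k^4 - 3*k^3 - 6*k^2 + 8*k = k*(k - 4)*(k - 1)*(k + 2)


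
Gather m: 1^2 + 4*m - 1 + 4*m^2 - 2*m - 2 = 4*m^2 + 2*m - 2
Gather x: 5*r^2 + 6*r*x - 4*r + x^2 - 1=5*r^2 + 6*r*x - 4*r + x^2 - 1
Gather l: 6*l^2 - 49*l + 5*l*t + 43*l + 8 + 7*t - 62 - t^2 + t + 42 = 6*l^2 + l*(5*t - 6) - t^2 + 8*t - 12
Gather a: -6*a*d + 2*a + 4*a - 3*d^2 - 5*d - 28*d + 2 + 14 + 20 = a*(6 - 6*d) - 3*d^2 - 33*d + 36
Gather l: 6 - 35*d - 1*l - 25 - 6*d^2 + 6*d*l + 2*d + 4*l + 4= -6*d^2 - 33*d + l*(6*d + 3) - 15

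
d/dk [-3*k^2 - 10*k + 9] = -6*k - 10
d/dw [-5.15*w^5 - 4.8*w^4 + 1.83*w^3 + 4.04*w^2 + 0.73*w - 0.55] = -25.75*w^4 - 19.2*w^3 + 5.49*w^2 + 8.08*w + 0.73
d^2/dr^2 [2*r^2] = 4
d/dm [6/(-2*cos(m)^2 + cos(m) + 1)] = 6*(1 - 4*cos(m))*sin(m)/(cos(m) - cos(2*m))^2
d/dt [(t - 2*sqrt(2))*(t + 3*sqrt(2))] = 2*t + sqrt(2)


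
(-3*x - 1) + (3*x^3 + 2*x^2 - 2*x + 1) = 3*x^3 + 2*x^2 - 5*x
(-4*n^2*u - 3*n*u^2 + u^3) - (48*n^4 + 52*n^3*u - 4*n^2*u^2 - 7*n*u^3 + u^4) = -48*n^4 - 52*n^3*u + 4*n^2*u^2 - 4*n^2*u + 7*n*u^3 - 3*n*u^2 - u^4 + u^3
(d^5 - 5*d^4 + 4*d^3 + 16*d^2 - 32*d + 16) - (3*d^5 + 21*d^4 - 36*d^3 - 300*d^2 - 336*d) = -2*d^5 - 26*d^4 + 40*d^3 + 316*d^2 + 304*d + 16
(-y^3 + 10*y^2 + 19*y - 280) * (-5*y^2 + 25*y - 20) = 5*y^5 - 75*y^4 + 175*y^3 + 1675*y^2 - 7380*y + 5600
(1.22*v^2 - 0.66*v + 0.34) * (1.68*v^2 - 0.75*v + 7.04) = 2.0496*v^4 - 2.0238*v^3 + 9.655*v^2 - 4.9014*v + 2.3936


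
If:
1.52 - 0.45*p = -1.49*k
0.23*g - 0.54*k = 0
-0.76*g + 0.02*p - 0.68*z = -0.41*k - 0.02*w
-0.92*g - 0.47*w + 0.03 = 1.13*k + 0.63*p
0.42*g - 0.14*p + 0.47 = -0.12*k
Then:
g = 0.01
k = 0.00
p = 3.39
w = -4.52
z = -0.04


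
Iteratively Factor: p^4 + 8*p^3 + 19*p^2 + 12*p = (p)*(p^3 + 8*p^2 + 19*p + 12) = p*(p + 4)*(p^2 + 4*p + 3) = p*(p + 1)*(p + 4)*(p + 3)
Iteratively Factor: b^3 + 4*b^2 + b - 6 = (b + 2)*(b^2 + 2*b - 3) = (b + 2)*(b + 3)*(b - 1)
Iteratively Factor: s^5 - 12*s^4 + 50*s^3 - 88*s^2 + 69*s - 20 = (s - 1)*(s^4 - 11*s^3 + 39*s^2 - 49*s + 20) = (s - 5)*(s - 1)*(s^3 - 6*s^2 + 9*s - 4) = (s - 5)*(s - 1)^2*(s^2 - 5*s + 4) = (s - 5)*(s - 4)*(s - 1)^2*(s - 1)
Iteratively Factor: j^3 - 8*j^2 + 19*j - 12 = (j - 4)*(j^2 - 4*j + 3) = (j - 4)*(j - 3)*(j - 1)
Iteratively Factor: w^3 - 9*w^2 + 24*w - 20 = (w - 2)*(w^2 - 7*w + 10) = (w - 5)*(w - 2)*(w - 2)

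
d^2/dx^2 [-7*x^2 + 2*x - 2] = -14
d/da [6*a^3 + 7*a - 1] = 18*a^2 + 7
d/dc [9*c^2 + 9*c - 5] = 18*c + 9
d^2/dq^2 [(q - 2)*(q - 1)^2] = 6*q - 8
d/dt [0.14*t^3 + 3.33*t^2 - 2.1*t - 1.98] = 0.42*t^2 + 6.66*t - 2.1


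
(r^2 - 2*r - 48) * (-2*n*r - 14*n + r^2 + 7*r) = -2*n*r^3 - 10*n*r^2 + 124*n*r + 672*n + r^4 + 5*r^3 - 62*r^2 - 336*r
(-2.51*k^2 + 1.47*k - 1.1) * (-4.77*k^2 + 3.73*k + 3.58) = 11.9727*k^4 - 16.3742*k^3 + 1.7443*k^2 + 1.1596*k - 3.938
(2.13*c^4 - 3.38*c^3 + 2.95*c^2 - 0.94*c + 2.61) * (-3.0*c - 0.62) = -6.39*c^5 + 8.8194*c^4 - 6.7544*c^3 + 0.991*c^2 - 7.2472*c - 1.6182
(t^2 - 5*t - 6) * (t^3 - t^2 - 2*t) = t^5 - 6*t^4 - 3*t^3 + 16*t^2 + 12*t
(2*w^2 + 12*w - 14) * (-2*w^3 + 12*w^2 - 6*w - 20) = -4*w^5 + 160*w^3 - 280*w^2 - 156*w + 280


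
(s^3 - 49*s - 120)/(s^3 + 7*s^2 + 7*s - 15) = (s - 8)/(s - 1)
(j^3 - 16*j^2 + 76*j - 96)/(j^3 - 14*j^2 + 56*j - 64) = (j - 6)/(j - 4)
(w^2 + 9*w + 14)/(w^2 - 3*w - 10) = (w + 7)/(w - 5)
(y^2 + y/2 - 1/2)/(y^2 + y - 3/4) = 2*(y + 1)/(2*y + 3)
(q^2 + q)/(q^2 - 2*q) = (q + 1)/(q - 2)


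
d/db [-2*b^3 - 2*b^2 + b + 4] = -6*b^2 - 4*b + 1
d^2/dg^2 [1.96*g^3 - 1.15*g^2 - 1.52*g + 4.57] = 11.76*g - 2.3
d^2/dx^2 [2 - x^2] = -2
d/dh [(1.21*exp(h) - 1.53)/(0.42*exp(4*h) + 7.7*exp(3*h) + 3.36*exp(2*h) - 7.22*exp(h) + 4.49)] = (-1.5246*exp(4*h) - 16.0636*exp(3*h) + 31.2774*exp(2*h) + 10.2816*exp(h) - 5.6137)*exp(h)/(0.1764*exp(8*h) + 6.468*exp(7*h) + 62.1124*exp(6*h) + 45.6792*exp(5*h) - 96.1268*exp(4*h) + 20.6276*exp(3*h) + 82.3012*exp(2*h) - 64.8356*exp(h) + 20.1601)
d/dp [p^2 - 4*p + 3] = 2*p - 4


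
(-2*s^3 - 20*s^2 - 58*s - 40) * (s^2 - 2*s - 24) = -2*s^5 - 16*s^4 + 30*s^3 + 556*s^2 + 1472*s + 960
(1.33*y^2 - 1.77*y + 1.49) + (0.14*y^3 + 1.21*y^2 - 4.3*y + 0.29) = 0.14*y^3 + 2.54*y^2 - 6.07*y + 1.78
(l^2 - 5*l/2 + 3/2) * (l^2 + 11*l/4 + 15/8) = l^4 + l^3/4 - 7*l^2/2 - 9*l/16 + 45/16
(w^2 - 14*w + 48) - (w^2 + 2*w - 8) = 56 - 16*w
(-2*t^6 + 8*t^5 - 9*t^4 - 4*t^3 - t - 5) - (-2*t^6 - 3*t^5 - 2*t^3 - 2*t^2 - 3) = 11*t^5 - 9*t^4 - 2*t^3 + 2*t^2 - t - 2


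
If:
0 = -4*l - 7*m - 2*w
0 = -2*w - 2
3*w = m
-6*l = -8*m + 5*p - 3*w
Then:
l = 23/4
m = -3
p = -123/10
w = -1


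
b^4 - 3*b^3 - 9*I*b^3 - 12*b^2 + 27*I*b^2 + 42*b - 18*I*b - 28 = (b - 2)*(b - 1)*(b - 7*I)*(b - 2*I)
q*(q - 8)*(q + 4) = q^3 - 4*q^2 - 32*q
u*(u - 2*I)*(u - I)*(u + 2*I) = u^4 - I*u^3 + 4*u^2 - 4*I*u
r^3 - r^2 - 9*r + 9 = (r - 3)*(r - 1)*(r + 3)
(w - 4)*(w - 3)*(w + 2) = w^3 - 5*w^2 - 2*w + 24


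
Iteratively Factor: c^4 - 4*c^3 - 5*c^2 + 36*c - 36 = (c - 2)*(c^3 - 2*c^2 - 9*c + 18) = (c - 2)^2*(c^2 - 9) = (c - 3)*(c - 2)^2*(c + 3)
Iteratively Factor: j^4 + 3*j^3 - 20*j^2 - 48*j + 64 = (j + 4)*(j^3 - j^2 - 16*j + 16) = (j - 1)*(j + 4)*(j^2 - 16) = (j - 4)*(j - 1)*(j + 4)*(j + 4)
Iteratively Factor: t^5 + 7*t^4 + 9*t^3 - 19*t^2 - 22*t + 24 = (t - 1)*(t^4 + 8*t^3 + 17*t^2 - 2*t - 24) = (t - 1)*(t + 3)*(t^3 + 5*t^2 + 2*t - 8) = (t - 1)*(t + 3)*(t + 4)*(t^2 + t - 2) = (t - 1)^2*(t + 3)*(t + 4)*(t + 2)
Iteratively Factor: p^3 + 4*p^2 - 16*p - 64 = (p + 4)*(p^2 - 16) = (p - 4)*(p + 4)*(p + 4)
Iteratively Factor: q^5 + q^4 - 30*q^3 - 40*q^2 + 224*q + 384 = (q + 2)*(q^4 - q^3 - 28*q^2 + 16*q + 192) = (q - 4)*(q + 2)*(q^3 + 3*q^2 - 16*q - 48) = (q - 4)^2*(q + 2)*(q^2 + 7*q + 12) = (q - 4)^2*(q + 2)*(q + 4)*(q + 3)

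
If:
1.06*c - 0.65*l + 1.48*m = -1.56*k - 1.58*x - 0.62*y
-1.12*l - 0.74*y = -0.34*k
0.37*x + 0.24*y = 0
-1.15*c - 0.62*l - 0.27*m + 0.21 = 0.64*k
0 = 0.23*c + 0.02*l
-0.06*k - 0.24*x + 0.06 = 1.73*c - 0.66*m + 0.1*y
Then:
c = -0.02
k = 0.15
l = 0.28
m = -0.11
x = 0.23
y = -0.36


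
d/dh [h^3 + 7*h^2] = h*(3*h + 14)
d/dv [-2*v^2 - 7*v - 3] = -4*v - 7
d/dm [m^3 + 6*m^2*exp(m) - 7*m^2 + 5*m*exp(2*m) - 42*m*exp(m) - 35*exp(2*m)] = 6*m^2*exp(m) + 3*m^2 + 10*m*exp(2*m) - 30*m*exp(m) - 14*m - 65*exp(2*m) - 42*exp(m)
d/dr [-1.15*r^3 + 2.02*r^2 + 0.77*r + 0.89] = -3.45*r^2 + 4.04*r + 0.77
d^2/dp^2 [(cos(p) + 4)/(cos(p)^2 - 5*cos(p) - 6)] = (9*sin(p)^4*cos(p) + 21*sin(p)^4 - 184*sin(p)^2 - 20*cos(p) - 9*cos(3*p)/2 - cos(5*p)/2 - 25)/(sin(p)^2 + 5*cos(p) + 5)^3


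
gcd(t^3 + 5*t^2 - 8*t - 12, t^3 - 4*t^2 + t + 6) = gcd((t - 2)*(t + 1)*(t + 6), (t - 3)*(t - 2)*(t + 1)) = t^2 - t - 2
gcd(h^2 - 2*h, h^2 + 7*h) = h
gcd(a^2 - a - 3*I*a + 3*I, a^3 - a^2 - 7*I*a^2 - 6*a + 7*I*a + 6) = a - 1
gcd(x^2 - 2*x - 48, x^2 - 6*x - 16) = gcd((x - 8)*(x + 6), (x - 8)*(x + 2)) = x - 8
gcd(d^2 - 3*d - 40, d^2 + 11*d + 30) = d + 5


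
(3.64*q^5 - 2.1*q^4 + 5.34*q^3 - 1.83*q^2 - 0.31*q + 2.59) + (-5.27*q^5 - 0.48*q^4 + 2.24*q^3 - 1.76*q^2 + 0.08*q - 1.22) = -1.63*q^5 - 2.58*q^4 + 7.58*q^3 - 3.59*q^2 - 0.23*q + 1.37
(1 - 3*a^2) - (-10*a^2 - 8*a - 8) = 7*a^2 + 8*a + 9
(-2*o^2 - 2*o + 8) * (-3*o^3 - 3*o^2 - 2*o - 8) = 6*o^5 + 12*o^4 - 14*o^3 - 4*o^2 - 64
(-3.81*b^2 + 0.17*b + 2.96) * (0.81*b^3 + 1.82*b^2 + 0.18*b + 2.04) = -3.0861*b^5 - 6.7965*b^4 + 2.0212*b^3 - 2.3546*b^2 + 0.8796*b + 6.0384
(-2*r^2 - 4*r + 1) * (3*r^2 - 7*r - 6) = -6*r^4 + 2*r^3 + 43*r^2 + 17*r - 6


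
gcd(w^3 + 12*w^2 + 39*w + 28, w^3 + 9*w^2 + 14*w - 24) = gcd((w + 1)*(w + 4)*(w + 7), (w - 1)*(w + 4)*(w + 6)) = w + 4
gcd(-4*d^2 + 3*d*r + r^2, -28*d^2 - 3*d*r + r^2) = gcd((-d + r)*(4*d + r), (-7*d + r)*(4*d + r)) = 4*d + r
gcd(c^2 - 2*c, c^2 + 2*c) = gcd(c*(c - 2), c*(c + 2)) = c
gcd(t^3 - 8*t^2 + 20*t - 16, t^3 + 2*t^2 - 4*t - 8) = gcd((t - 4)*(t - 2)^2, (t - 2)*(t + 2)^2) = t - 2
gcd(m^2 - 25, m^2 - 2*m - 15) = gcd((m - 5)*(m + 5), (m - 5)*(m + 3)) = m - 5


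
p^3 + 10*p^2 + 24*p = p*(p + 4)*(p + 6)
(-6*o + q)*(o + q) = -6*o^2 - 5*o*q + q^2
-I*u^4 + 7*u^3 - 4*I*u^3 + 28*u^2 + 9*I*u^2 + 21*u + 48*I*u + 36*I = (u + 3)*(u + 3*I)*(u + 4*I)*(-I*u - I)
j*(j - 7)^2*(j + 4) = j^4 - 10*j^3 - 7*j^2 + 196*j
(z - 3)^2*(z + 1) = z^3 - 5*z^2 + 3*z + 9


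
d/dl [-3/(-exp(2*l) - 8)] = -6*exp(2*l)/(exp(2*l) + 8)^2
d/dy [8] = 0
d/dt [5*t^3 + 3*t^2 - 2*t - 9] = 15*t^2 + 6*t - 2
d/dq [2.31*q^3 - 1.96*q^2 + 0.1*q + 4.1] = 6.93*q^2 - 3.92*q + 0.1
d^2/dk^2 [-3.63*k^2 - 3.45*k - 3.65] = -7.26000000000000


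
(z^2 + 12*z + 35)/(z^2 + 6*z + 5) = (z + 7)/(z + 1)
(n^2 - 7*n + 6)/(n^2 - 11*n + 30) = (n - 1)/(n - 5)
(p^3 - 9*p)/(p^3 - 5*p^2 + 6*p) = (p + 3)/(p - 2)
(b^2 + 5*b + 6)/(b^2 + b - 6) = (b + 2)/(b - 2)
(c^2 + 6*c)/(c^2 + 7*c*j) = (c + 6)/(c + 7*j)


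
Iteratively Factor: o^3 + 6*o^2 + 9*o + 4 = (o + 4)*(o^2 + 2*o + 1) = (o + 1)*(o + 4)*(o + 1)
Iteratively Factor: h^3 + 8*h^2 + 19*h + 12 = (h + 1)*(h^2 + 7*h + 12) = (h + 1)*(h + 3)*(h + 4)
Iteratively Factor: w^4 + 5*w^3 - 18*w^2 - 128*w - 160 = (w + 4)*(w^3 + w^2 - 22*w - 40) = (w + 2)*(w + 4)*(w^2 - w - 20) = (w - 5)*(w + 2)*(w + 4)*(w + 4)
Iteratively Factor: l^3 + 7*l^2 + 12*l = (l + 3)*(l^2 + 4*l) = (l + 3)*(l + 4)*(l)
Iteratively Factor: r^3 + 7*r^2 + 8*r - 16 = (r - 1)*(r^2 + 8*r + 16) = (r - 1)*(r + 4)*(r + 4)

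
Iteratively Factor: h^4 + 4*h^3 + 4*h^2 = (h)*(h^3 + 4*h^2 + 4*h) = h*(h + 2)*(h^2 + 2*h) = h^2*(h + 2)*(h + 2)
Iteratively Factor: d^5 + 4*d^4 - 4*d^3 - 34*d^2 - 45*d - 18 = (d + 2)*(d^4 + 2*d^3 - 8*d^2 - 18*d - 9) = (d + 1)*(d + 2)*(d^3 + d^2 - 9*d - 9) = (d - 3)*(d + 1)*(d + 2)*(d^2 + 4*d + 3) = (d - 3)*(d + 1)*(d + 2)*(d + 3)*(d + 1)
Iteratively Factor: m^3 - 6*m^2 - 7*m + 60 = (m - 5)*(m^2 - m - 12) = (m - 5)*(m - 4)*(m + 3)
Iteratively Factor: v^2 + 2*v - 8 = (v - 2)*(v + 4)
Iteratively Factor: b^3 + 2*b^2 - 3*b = (b + 3)*(b^2 - b) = b*(b + 3)*(b - 1)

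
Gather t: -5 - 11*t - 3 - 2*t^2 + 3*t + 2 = -2*t^2 - 8*t - 6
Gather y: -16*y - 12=-16*y - 12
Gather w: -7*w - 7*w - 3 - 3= -14*w - 6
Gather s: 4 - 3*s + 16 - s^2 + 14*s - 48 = -s^2 + 11*s - 28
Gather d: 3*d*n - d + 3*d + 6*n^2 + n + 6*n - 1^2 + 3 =d*(3*n + 2) + 6*n^2 + 7*n + 2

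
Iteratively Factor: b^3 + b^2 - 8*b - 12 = (b + 2)*(b^2 - b - 6) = (b + 2)^2*(b - 3)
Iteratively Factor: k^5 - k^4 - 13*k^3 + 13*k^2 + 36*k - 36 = (k + 2)*(k^4 - 3*k^3 - 7*k^2 + 27*k - 18) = (k + 2)*(k + 3)*(k^3 - 6*k^2 + 11*k - 6) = (k - 1)*(k + 2)*(k + 3)*(k^2 - 5*k + 6) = (k - 3)*(k - 1)*(k + 2)*(k + 3)*(k - 2)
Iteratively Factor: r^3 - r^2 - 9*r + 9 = (r - 1)*(r^2 - 9) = (r - 3)*(r - 1)*(r + 3)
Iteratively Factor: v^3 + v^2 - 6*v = (v + 3)*(v^2 - 2*v) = v*(v + 3)*(v - 2)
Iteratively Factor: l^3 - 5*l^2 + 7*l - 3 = (l - 1)*(l^2 - 4*l + 3) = (l - 3)*(l - 1)*(l - 1)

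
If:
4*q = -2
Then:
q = -1/2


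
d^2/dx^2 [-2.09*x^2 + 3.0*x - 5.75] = -4.18000000000000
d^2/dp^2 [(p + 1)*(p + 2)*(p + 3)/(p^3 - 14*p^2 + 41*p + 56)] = 20*(2*p^3 - 15*p^2 - 111*p + 835)/(p^6 - 45*p^5 + 843*p^4 - 8415*p^3 + 47208*p^2 - 141120*p + 175616)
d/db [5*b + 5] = 5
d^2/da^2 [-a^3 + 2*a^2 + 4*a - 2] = 4 - 6*a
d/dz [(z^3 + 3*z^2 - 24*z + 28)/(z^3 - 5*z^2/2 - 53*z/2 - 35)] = 2*(-11*z^4 - 10*z^3 - 657*z^2 - 140*z + 3164)/(4*z^6 - 20*z^5 - 187*z^4 + 250*z^3 + 3509*z^2 + 7420*z + 4900)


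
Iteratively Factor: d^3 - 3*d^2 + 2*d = (d - 1)*(d^2 - 2*d) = d*(d - 1)*(d - 2)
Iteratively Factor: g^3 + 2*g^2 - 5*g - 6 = (g + 1)*(g^2 + g - 6) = (g + 1)*(g + 3)*(g - 2)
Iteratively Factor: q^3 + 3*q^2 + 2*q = (q + 1)*(q^2 + 2*q) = q*(q + 1)*(q + 2)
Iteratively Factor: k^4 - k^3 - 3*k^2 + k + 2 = (k + 1)*(k^3 - 2*k^2 - k + 2) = (k - 1)*(k + 1)*(k^2 - k - 2) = (k - 2)*(k - 1)*(k + 1)*(k + 1)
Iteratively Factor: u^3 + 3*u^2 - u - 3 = (u + 3)*(u^2 - 1) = (u - 1)*(u + 3)*(u + 1)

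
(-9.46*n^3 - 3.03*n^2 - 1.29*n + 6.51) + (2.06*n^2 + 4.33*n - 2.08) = -9.46*n^3 - 0.97*n^2 + 3.04*n + 4.43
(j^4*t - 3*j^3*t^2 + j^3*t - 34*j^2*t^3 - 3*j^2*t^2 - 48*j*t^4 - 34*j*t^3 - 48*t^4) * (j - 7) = j^5*t - 3*j^4*t^2 - 6*j^4*t - 34*j^3*t^3 + 18*j^3*t^2 - 7*j^3*t - 48*j^2*t^4 + 204*j^2*t^3 + 21*j^2*t^2 + 288*j*t^4 + 238*j*t^3 + 336*t^4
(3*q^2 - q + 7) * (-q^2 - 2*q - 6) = -3*q^4 - 5*q^3 - 23*q^2 - 8*q - 42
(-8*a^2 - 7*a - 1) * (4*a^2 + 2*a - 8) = -32*a^4 - 44*a^3 + 46*a^2 + 54*a + 8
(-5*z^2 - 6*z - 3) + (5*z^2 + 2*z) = -4*z - 3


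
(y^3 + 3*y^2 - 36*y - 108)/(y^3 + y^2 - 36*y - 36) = (y + 3)/(y + 1)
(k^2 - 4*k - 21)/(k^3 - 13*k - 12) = (k - 7)/(k^2 - 3*k - 4)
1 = 1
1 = 1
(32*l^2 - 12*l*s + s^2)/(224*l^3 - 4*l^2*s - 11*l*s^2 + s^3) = (-4*l + s)/(-28*l^2 - 3*l*s + s^2)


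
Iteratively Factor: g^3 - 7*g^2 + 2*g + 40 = (g - 5)*(g^2 - 2*g - 8) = (g - 5)*(g + 2)*(g - 4)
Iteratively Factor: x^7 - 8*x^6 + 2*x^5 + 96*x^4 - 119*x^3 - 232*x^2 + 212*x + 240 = (x - 4)*(x^6 - 4*x^5 - 14*x^4 + 40*x^3 + 41*x^2 - 68*x - 60) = (x - 4)*(x - 2)*(x^5 - 2*x^4 - 18*x^3 + 4*x^2 + 49*x + 30) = (x - 4)*(x - 2)*(x + 1)*(x^4 - 3*x^3 - 15*x^2 + 19*x + 30) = (x - 4)*(x - 2)*(x + 1)^2*(x^3 - 4*x^2 - 11*x + 30) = (x - 5)*(x - 4)*(x - 2)*(x + 1)^2*(x^2 + x - 6) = (x - 5)*(x - 4)*(x - 2)*(x + 1)^2*(x + 3)*(x - 2)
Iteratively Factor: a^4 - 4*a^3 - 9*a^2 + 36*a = (a)*(a^3 - 4*a^2 - 9*a + 36) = a*(a - 3)*(a^2 - a - 12) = a*(a - 4)*(a - 3)*(a + 3)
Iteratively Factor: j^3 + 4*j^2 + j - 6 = (j + 2)*(j^2 + 2*j - 3) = (j - 1)*(j + 2)*(j + 3)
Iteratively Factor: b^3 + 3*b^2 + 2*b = (b + 2)*(b^2 + b) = (b + 1)*(b + 2)*(b)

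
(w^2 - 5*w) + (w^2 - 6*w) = 2*w^2 - 11*w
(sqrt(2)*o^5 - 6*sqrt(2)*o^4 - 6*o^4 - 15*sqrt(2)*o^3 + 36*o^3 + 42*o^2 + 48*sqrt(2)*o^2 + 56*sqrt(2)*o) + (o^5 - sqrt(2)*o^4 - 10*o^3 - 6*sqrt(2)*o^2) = o^5 + sqrt(2)*o^5 - 7*sqrt(2)*o^4 - 6*o^4 - 15*sqrt(2)*o^3 + 26*o^3 + 42*o^2 + 42*sqrt(2)*o^2 + 56*sqrt(2)*o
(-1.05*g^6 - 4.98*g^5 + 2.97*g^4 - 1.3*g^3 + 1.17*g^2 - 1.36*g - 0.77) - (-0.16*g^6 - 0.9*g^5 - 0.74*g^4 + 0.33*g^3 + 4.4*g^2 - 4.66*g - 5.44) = -0.89*g^6 - 4.08*g^5 + 3.71*g^4 - 1.63*g^3 - 3.23*g^2 + 3.3*g + 4.67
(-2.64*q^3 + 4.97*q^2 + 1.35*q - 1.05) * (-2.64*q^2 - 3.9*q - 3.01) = 6.9696*q^5 - 2.8248*q^4 - 15.0006*q^3 - 17.4527*q^2 + 0.0314999999999994*q + 3.1605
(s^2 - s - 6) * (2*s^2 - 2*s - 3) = 2*s^4 - 4*s^3 - 13*s^2 + 15*s + 18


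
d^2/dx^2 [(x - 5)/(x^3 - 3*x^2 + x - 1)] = 2*((x - 5)*(3*x^2 - 6*x + 1)^2 + (-3*x^2 + 6*x - 3*(x - 5)*(x - 1) - 1)*(x^3 - 3*x^2 + x - 1))/(x^3 - 3*x^2 + x - 1)^3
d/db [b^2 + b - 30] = 2*b + 1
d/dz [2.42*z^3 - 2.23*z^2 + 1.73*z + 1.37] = 7.26*z^2 - 4.46*z + 1.73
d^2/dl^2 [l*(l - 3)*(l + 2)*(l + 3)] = 12*l^2 + 12*l - 18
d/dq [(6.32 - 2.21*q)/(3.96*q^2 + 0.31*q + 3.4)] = (8.7516*q^2 - 50.0544*q - 9.4732)/(15.6816*q^4 + 2.4552*q^3 + 27.0241*q^2 + 2.108*q + 11.56)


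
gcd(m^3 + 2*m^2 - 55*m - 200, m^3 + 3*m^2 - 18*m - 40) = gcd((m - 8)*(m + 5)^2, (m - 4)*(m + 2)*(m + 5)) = m + 5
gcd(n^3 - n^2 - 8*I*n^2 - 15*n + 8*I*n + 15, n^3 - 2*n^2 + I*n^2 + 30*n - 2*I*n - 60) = n - 5*I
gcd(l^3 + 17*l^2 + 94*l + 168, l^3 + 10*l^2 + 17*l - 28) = l^2 + 11*l + 28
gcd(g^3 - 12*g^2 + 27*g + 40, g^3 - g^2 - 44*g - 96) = g - 8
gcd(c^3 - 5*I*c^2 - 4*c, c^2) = c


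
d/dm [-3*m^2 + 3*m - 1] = 3 - 6*m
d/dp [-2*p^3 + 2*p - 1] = 2 - 6*p^2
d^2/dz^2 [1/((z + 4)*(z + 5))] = 2*((z + 4)^2 + (z + 4)*(z + 5) + (z + 5)^2)/((z + 4)^3*(z + 5)^3)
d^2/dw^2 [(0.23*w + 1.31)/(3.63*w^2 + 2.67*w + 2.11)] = ((0.23*w + 1.31)*(7.26*w + 2.67)*(14.52*w + 5.34) - (5.0094*w + 10.7388)*(3.63*w^2 + 2.67*w + 2.11))/(3.63*w^2 + 2.67*w + 2.11)^3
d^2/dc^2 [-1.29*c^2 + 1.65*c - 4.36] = -2.58000000000000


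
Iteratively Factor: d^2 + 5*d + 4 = (d + 4)*(d + 1)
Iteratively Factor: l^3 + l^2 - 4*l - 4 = (l + 2)*(l^2 - l - 2) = (l + 1)*(l + 2)*(l - 2)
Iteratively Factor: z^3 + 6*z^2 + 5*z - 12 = (z + 3)*(z^2 + 3*z - 4) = (z - 1)*(z + 3)*(z + 4)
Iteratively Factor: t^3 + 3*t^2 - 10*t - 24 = (t + 4)*(t^2 - t - 6) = (t - 3)*(t + 4)*(t + 2)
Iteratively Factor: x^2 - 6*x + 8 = (x - 2)*(x - 4)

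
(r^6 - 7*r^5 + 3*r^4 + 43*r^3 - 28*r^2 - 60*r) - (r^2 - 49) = r^6 - 7*r^5 + 3*r^4 + 43*r^3 - 29*r^2 - 60*r + 49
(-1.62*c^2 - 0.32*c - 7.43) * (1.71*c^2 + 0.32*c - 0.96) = -2.7702*c^4 - 1.0656*c^3 - 11.2525*c^2 - 2.0704*c + 7.1328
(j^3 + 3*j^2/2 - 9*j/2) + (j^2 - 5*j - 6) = j^3 + 5*j^2/2 - 19*j/2 - 6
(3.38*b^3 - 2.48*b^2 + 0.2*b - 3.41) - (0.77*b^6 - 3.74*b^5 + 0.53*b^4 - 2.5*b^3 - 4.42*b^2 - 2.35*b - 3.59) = -0.77*b^6 + 3.74*b^5 - 0.53*b^4 + 5.88*b^3 + 1.94*b^2 + 2.55*b + 0.18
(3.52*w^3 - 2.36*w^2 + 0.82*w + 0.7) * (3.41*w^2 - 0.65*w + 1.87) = 12.0032*w^5 - 10.3356*w^4 + 10.9126*w^3 - 2.5592*w^2 + 1.0784*w + 1.309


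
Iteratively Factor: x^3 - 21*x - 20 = (x + 1)*(x^2 - x - 20) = (x + 1)*(x + 4)*(x - 5)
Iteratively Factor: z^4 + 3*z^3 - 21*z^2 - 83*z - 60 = (z + 1)*(z^3 + 2*z^2 - 23*z - 60) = (z + 1)*(z + 3)*(z^2 - z - 20) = (z + 1)*(z + 3)*(z + 4)*(z - 5)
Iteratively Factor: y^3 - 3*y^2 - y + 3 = (y - 1)*(y^2 - 2*y - 3) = (y - 1)*(y + 1)*(y - 3)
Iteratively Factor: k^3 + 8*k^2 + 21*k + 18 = (k + 2)*(k^2 + 6*k + 9) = (k + 2)*(k + 3)*(k + 3)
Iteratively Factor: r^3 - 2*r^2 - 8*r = (r + 2)*(r^2 - 4*r) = r*(r + 2)*(r - 4)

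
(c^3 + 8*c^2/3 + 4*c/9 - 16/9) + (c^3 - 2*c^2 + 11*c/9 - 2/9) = 2*c^3 + 2*c^2/3 + 5*c/3 - 2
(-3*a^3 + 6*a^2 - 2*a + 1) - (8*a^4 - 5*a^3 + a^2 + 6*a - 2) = -8*a^4 + 2*a^3 + 5*a^2 - 8*a + 3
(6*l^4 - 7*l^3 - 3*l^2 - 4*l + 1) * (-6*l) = -36*l^5 + 42*l^4 + 18*l^3 + 24*l^2 - 6*l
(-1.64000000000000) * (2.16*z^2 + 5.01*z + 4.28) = -3.5424*z^2 - 8.2164*z - 7.0192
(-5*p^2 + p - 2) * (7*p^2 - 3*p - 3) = -35*p^4 + 22*p^3 - 2*p^2 + 3*p + 6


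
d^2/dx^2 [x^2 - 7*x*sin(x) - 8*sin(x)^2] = 7*x*sin(x) + 32*sin(x)^2 - 14*cos(x) - 14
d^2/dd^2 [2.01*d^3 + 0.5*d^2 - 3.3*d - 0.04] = 12.06*d + 1.0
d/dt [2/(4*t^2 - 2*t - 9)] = 4*(1 - 4*t)/(-4*t^2 + 2*t + 9)^2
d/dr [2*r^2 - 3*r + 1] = 4*r - 3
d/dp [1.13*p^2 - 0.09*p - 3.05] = 2.26*p - 0.09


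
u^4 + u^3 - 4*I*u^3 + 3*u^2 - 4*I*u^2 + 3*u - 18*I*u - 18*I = (u + 1)*(u - 3*I)^2*(u + 2*I)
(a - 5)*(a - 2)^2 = a^3 - 9*a^2 + 24*a - 20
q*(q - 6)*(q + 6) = q^3 - 36*q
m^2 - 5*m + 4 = (m - 4)*(m - 1)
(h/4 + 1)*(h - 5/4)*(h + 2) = h^3/4 + 19*h^2/16 + h/8 - 5/2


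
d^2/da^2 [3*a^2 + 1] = 6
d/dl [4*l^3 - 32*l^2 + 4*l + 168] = 12*l^2 - 64*l + 4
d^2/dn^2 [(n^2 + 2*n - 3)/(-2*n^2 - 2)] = 2*(-n^3 + 6*n^2 + 3*n - 2)/(n^6 + 3*n^4 + 3*n^2 + 1)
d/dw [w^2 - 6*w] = 2*w - 6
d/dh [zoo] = 0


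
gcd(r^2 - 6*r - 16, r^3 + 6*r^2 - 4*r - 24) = r + 2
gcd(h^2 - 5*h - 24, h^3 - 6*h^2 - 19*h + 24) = h^2 - 5*h - 24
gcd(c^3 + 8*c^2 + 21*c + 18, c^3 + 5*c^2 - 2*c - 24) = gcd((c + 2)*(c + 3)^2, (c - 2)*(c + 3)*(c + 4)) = c + 3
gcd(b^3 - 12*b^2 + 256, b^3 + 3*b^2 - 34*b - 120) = b + 4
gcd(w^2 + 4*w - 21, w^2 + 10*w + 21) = w + 7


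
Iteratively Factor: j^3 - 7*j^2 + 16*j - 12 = (j - 2)*(j^2 - 5*j + 6) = (j - 3)*(j - 2)*(j - 2)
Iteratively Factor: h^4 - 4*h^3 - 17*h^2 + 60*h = (h - 5)*(h^3 + h^2 - 12*h) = (h - 5)*(h + 4)*(h^2 - 3*h) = h*(h - 5)*(h + 4)*(h - 3)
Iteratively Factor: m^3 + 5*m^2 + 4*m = (m + 4)*(m^2 + m) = m*(m + 4)*(m + 1)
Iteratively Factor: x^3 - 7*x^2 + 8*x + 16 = (x + 1)*(x^2 - 8*x + 16) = (x - 4)*(x + 1)*(x - 4)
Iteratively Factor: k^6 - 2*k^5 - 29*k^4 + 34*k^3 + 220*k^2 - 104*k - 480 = (k - 2)*(k^5 - 29*k^3 - 24*k^2 + 172*k + 240) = (k - 2)*(k + 4)*(k^4 - 4*k^3 - 13*k^2 + 28*k + 60) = (k - 5)*(k - 2)*(k + 4)*(k^3 + k^2 - 8*k - 12) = (k - 5)*(k - 2)*(k + 2)*(k + 4)*(k^2 - k - 6) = (k - 5)*(k - 3)*(k - 2)*(k + 2)*(k + 4)*(k + 2)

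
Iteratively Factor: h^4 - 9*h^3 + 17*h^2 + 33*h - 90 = (h + 2)*(h^3 - 11*h^2 + 39*h - 45) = (h - 3)*(h + 2)*(h^2 - 8*h + 15) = (h - 3)^2*(h + 2)*(h - 5)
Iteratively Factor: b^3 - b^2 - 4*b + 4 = (b + 2)*(b^2 - 3*b + 2) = (b - 2)*(b + 2)*(b - 1)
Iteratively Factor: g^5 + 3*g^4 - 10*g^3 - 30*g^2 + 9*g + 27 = (g - 1)*(g^4 + 4*g^3 - 6*g^2 - 36*g - 27) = (g - 1)*(g + 3)*(g^3 + g^2 - 9*g - 9) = (g - 3)*(g - 1)*(g + 3)*(g^2 + 4*g + 3) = (g - 3)*(g - 1)*(g + 3)^2*(g + 1)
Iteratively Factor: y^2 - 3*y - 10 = (y + 2)*(y - 5)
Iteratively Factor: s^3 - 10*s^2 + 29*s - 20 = (s - 5)*(s^2 - 5*s + 4) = (s - 5)*(s - 1)*(s - 4)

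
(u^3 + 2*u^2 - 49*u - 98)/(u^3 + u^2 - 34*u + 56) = (u^2 - 5*u - 14)/(u^2 - 6*u + 8)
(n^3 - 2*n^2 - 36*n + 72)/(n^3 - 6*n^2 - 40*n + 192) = (n^2 - 8*n + 12)/(n^2 - 12*n + 32)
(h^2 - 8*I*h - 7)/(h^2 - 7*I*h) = (h - I)/h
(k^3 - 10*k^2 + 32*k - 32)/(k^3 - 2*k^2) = 1 - 8/k + 16/k^2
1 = 1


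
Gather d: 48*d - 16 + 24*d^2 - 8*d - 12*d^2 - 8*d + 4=12*d^2 + 32*d - 12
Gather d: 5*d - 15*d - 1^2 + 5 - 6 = -10*d - 2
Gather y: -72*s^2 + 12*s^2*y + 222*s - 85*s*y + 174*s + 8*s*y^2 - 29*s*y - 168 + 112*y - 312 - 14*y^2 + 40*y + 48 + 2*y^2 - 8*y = -72*s^2 + 396*s + y^2*(8*s - 12) + y*(12*s^2 - 114*s + 144) - 432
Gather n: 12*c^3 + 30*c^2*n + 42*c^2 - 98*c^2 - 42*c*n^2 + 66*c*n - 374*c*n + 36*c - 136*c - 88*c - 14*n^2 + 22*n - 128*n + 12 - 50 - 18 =12*c^3 - 56*c^2 - 188*c + n^2*(-42*c - 14) + n*(30*c^2 - 308*c - 106) - 56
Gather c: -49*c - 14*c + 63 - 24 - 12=27 - 63*c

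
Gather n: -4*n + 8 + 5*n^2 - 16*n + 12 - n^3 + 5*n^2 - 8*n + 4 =-n^3 + 10*n^2 - 28*n + 24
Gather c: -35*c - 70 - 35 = -35*c - 105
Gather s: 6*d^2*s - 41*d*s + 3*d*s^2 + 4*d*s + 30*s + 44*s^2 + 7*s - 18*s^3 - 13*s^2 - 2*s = -18*s^3 + s^2*(3*d + 31) + s*(6*d^2 - 37*d + 35)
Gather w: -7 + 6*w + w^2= w^2 + 6*w - 7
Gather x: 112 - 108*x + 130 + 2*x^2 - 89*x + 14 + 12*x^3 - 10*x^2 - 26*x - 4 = 12*x^3 - 8*x^2 - 223*x + 252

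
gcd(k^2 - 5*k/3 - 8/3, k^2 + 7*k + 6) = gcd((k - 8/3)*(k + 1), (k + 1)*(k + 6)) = k + 1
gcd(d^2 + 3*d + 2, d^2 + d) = d + 1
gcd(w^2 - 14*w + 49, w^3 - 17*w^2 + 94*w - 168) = w - 7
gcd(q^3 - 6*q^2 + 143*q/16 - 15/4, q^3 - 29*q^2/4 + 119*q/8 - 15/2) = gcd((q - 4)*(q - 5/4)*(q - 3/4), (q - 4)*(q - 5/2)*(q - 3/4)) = q^2 - 19*q/4 + 3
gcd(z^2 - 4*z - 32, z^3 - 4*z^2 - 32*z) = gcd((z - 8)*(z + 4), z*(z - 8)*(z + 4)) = z^2 - 4*z - 32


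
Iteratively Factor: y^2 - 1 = (y + 1)*(y - 1)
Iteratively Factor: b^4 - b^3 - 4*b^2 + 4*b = (b + 2)*(b^3 - 3*b^2 + 2*b) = (b - 2)*(b + 2)*(b^2 - b) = (b - 2)*(b - 1)*(b + 2)*(b)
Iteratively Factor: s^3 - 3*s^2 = (s)*(s^2 - 3*s) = s^2*(s - 3)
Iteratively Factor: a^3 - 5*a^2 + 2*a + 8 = (a + 1)*(a^2 - 6*a + 8) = (a - 4)*(a + 1)*(a - 2)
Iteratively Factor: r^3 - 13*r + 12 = (r + 4)*(r^2 - 4*r + 3) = (r - 1)*(r + 4)*(r - 3)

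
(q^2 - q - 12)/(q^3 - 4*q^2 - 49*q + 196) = (q + 3)/(q^2 - 49)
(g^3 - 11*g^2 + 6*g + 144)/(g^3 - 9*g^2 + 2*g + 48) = (g^2 - 3*g - 18)/(g^2 - g - 6)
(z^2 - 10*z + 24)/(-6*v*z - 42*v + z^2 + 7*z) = (-z^2 + 10*z - 24)/(6*v*z + 42*v - z^2 - 7*z)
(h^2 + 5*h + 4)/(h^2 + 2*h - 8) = (h + 1)/(h - 2)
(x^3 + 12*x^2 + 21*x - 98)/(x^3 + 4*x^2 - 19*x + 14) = (x + 7)/(x - 1)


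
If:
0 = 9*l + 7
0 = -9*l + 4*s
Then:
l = -7/9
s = -7/4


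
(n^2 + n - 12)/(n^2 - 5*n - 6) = (-n^2 - n + 12)/(-n^2 + 5*n + 6)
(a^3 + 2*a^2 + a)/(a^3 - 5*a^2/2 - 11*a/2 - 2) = 2*a*(a + 1)/(2*a^2 - 7*a - 4)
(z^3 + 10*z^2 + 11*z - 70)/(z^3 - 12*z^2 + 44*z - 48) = (z^2 + 12*z + 35)/(z^2 - 10*z + 24)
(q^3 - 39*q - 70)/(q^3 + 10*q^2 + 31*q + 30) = (q - 7)/(q + 3)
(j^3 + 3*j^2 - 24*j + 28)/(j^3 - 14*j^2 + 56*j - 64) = (j^2 + 5*j - 14)/(j^2 - 12*j + 32)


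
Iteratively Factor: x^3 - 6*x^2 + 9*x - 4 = (x - 1)*(x^2 - 5*x + 4) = (x - 4)*(x - 1)*(x - 1)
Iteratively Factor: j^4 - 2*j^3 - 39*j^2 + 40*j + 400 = (j + 4)*(j^3 - 6*j^2 - 15*j + 100) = (j - 5)*(j + 4)*(j^2 - j - 20) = (j - 5)^2*(j + 4)*(j + 4)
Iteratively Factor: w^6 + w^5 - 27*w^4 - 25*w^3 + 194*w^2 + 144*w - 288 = (w + 2)*(w^5 - w^4 - 25*w^3 + 25*w^2 + 144*w - 144) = (w + 2)*(w + 3)*(w^4 - 4*w^3 - 13*w^2 + 64*w - 48) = (w - 4)*(w + 2)*(w + 3)*(w^3 - 13*w + 12) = (w - 4)*(w + 2)*(w + 3)*(w + 4)*(w^2 - 4*w + 3) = (w - 4)*(w - 1)*(w + 2)*(w + 3)*(w + 4)*(w - 3)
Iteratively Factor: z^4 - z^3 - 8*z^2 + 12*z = (z)*(z^3 - z^2 - 8*z + 12) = z*(z + 3)*(z^2 - 4*z + 4) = z*(z - 2)*(z + 3)*(z - 2)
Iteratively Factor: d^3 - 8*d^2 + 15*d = (d)*(d^2 - 8*d + 15) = d*(d - 5)*(d - 3)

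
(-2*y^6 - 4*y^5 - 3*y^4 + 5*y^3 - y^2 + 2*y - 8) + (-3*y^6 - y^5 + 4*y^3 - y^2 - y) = -5*y^6 - 5*y^5 - 3*y^4 + 9*y^3 - 2*y^2 + y - 8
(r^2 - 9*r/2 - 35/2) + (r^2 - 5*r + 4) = 2*r^2 - 19*r/2 - 27/2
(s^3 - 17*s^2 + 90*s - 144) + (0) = s^3 - 17*s^2 + 90*s - 144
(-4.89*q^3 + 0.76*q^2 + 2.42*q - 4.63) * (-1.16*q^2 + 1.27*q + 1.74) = 5.6724*q^5 - 7.0919*q^4 - 10.3506*q^3 + 9.7666*q^2 - 1.6693*q - 8.0562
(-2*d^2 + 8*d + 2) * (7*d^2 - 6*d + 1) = -14*d^4 + 68*d^3 - 36*d^2 - 4*d + 2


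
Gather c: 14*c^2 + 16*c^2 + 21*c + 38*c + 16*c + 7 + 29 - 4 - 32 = 30*c^2 + 75*c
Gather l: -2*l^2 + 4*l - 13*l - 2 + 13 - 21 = -2*l^2 - 9*l - 10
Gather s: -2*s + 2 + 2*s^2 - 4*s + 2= 2*s^2 - 6*s + 4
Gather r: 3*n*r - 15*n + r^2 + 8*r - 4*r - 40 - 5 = -15*n + r^2 + r*(3*n + 4) - 45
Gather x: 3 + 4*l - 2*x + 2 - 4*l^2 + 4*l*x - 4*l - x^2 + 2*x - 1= -4*l^2 + 4*l*x - x^2 + 4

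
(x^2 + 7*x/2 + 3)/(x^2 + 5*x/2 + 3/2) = (x + 2)/(x + 1)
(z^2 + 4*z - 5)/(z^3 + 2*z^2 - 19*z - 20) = (z - 1)/(z^2 - 3*z - 4)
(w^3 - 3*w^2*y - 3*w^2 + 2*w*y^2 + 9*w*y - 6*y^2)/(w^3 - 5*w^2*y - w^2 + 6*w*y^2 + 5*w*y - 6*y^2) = (-w^2 + w*y + 3*w - 3*y)/(-w^2 + 3*w*y + w - 3*y)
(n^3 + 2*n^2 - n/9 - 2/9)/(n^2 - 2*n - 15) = (-9*n^3 - 18*n^2 + n + 2)/(9*(-n^2 + 2*n + 15))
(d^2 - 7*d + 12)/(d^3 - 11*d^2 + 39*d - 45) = (d - 4)/(d^2 - 8*d + 15)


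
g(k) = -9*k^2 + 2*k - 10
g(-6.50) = -403.25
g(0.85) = -14.80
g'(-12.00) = 218.00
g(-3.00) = -97.00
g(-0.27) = -11.20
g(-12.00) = -1330.00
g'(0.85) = -13.30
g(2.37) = -55.81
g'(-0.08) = 3.44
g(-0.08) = -10.22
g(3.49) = -112.64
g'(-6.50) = 119.00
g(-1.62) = -36.86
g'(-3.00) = 56.00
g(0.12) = -9.89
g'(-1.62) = 31.16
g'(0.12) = -0.16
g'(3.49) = -60.82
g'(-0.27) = 6.86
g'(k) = 2 - 18*k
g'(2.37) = -40.66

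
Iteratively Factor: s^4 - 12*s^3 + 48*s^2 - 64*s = (s - 4)*(s^3 - 8*s^2 + 16*s) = (s - 4)^2*(s^2 - 4*s) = s*(s - 4)^2*(s - 4)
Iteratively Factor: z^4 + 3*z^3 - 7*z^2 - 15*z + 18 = (z + 3)*(z^3 - 7*z + 6) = (z - 2)*(z + 3)*(z^2 + 2*z - 3) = (z - 2)*(z + 3)^2*(z - 1)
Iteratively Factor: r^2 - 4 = (r - 2)*(r + 2)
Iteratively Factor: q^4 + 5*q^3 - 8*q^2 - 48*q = (q + 4)*(q^3 + q^2 - 12*q) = q*(q + 4)*(q^2 + q - 12) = q*(q - 3)*(q + 4)*(q + 4)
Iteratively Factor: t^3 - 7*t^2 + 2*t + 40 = (t + 2)*(t^2 - 9*t + 20) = (t - 4)*(t + 2)*(t - 5)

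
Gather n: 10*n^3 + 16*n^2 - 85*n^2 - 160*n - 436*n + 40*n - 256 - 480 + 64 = 10*n^3 - 69*n^2 - 556*n - 672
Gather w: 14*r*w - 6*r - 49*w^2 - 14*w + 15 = -6*r - 49*w^2 + w*(14*r - 14) + 15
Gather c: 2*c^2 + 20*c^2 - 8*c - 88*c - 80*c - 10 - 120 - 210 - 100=22*c^2 - 176*c - 440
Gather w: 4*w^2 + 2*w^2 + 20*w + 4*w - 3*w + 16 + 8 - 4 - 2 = 6*w^2 + 21*w + 18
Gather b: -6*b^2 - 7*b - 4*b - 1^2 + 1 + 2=-6*b^2 - 11*b + 2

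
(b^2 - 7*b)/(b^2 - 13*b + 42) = b/(b - 6)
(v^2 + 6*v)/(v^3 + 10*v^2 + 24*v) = 1/(v + 4)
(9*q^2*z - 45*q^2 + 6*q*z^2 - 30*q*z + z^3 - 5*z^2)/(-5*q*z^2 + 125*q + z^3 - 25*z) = (9*q^2 + 6*q*z + z^2)/(-5*q*z - 25*q + z^2 + 5*z)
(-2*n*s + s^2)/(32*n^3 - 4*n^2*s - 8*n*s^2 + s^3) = s/(-16*n^2 - 6*n*s + s^2)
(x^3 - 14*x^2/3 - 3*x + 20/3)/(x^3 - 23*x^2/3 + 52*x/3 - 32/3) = (3*x^2 - 11*x - 20)/(3*x^2 - 20*x + 32)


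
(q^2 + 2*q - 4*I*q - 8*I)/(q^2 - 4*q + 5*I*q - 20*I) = (q^2 + q*(2 - 4*I) - 8*I)/(q^2 + q*(-4 + 5*I) - 20*I)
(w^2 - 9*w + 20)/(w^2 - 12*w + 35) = (w - 4)/(w - 7)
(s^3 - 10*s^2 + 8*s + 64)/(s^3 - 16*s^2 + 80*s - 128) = (s + 2)/(s - 4)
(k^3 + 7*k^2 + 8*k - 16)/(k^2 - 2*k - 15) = (-k^3 - 7*k^2 - 8*k + 16)/(-k^2 + 2*k + 15)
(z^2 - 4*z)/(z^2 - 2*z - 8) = z/(z + 2)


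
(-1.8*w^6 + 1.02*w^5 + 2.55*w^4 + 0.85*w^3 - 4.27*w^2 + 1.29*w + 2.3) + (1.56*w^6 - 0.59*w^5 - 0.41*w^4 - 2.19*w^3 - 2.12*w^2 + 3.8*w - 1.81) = -0.24*w^6 + 0.43*w^5 + 2.14*w^4 - 1.34*w^3 - 6.39*w^2 + 5.09*w + 0.49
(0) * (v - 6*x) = 0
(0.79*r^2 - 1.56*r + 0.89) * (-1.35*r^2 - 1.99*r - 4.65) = -1.0665*r^4 + 0.5339*r^3 - 1.7706*r^2 + 5.4829*r - 4.1385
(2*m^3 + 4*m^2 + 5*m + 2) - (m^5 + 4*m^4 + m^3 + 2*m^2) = -m^5 - 4*m^4 + m^3 + 2*m^2 + 5*m + 2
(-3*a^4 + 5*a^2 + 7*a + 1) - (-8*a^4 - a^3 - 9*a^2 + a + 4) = 5*a^4 + a^3 + 14*a^2 + 6*a - 3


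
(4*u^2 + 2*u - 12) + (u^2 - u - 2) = 5*u^2 + u - 14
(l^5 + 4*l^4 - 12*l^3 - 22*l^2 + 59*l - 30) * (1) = l^5 + 4*l^4 - 12*l^3 - 22*l^2 + 59*l - 30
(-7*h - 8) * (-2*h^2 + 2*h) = 14*h^3 + 2*h^2 - 16*h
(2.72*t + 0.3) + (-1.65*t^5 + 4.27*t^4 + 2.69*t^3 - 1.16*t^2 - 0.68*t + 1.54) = -1.65*t^5 + 4.27*t^4 + 2.69*t^3 - 1.16*t^2 + 2.04*t + 1.84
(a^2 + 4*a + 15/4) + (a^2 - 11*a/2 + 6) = 2*a^2 - 3*a/2 + 39/4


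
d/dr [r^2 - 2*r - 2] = 2*r - 2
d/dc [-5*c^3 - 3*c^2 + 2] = 3*c*(-5*c - 2)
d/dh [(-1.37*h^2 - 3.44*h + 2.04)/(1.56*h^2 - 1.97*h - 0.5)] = (8.0653*h^2 - 4.9948*h + 5.7388)/(2.4336*h^4 - 6.1464*h^3 + 2.3209*h^2 + 1.97*h + 0.25)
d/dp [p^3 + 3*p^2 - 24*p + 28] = 3*p^2 + 6*p - 24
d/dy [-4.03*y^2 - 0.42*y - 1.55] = -8.06*y - 0.42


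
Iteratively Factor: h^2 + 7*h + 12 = (h + 4)*(h + 3)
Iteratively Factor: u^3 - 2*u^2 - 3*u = (u - 3)*(u^2 + u) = u*(u - 3)*(u + 1)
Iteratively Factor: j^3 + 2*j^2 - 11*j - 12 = (j + 4)*(j^2 - 2*j - 3) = (j + 1)*(j + 4)*(j - 3)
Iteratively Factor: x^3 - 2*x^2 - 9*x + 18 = (x - 2)*(x^2 - 9) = (x - 3)*(x - 2)*(x + 3)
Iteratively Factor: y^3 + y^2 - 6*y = (y - 2)*(y^2 + 3*y) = (y - 2)*(y + 3)*(y)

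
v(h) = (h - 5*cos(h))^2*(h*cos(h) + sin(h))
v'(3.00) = -228.61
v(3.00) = -178.79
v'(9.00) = -1662.64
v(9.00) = -1431.10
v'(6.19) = 11.64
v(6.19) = 8.91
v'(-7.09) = -725.65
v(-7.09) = -626.18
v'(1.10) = -17.82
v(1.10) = 1.90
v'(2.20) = -103.38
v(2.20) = -12.86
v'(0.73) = -22.44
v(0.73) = 10.87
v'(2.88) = -248.34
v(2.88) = -150.00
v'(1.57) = 14.97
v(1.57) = 2.46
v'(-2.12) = -1.50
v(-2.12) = 0.06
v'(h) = (h - 5*cos(h))^2*(-h*sin(h) + 2*cos(h)) + (h - 5*cos(h))*(h*cos(h) + sin(h))*(10*sin(h) + 2)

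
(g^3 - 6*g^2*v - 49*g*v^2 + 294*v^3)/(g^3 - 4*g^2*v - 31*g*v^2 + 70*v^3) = (-g^2 - g*v + 42*v^2)/(-g^2 - 3*g*v + 10*v^2)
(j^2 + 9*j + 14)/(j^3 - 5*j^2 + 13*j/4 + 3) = 4*(j^2 + 9*j + 14)/(4*j^3 - 20*j^2 + 13*j + 12)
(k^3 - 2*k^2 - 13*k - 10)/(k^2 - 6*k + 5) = (k^2 + 3*k + 2)/(k - 1)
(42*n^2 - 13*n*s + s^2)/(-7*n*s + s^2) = (-6*n + s)/s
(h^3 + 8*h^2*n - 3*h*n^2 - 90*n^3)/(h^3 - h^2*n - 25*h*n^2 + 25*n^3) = (h^2 + 3*h*n - 18*n^2)/(h^2 - 6*h*n + 5*n^2)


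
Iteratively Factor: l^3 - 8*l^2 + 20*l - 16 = (l - 2)*(l^2 - 6*l + 8) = (l - 2)^2*(l - 4)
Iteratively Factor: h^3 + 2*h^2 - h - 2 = (h + 1)*(h^2 + h - 2) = (h - 1)*(h + 1)*(h + 2)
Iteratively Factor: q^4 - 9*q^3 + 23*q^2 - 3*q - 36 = (q + 1)*(q^3 - 10*q^2 + 33*q - 36) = (q - 3)*(q + 1)*(q^2 - 7*q + 12) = (q - 3)^2*(q + 1)*(q - 4)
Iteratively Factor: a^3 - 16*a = (a)*(a^2 - 16) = a*(a - 4)*(a + 4)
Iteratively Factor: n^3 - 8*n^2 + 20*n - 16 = (n - 2)*(n^2 - 6*n + 8) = (n - 4)*(n - 2)*(n - 2)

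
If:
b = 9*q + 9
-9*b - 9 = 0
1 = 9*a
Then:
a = 1/9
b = -1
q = -10/9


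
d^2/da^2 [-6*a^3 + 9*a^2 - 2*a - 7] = 18 - 36*a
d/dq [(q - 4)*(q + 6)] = 2*q + 2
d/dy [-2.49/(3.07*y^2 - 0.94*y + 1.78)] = (15.2886*y - 2.3406)/(3.07*y^2 - 0.94*y + 1.78)^2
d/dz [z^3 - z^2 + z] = 3*z^2 - 2*z + 1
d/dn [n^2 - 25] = 2*n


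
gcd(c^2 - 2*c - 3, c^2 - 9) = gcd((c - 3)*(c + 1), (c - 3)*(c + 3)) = c - 3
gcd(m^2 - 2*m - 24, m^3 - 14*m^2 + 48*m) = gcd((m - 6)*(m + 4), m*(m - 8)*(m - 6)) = m - 6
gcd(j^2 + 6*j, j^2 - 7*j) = j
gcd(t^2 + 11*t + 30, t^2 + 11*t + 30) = t^2 + 11*t + 30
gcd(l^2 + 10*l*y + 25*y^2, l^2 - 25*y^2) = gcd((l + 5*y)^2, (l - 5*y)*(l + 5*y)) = l + 5*y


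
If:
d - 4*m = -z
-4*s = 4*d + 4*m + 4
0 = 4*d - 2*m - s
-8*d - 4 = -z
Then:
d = 0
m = 1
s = -2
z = 4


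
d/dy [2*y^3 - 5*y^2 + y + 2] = 6*y^2 - 10*y + 1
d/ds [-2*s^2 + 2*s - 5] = 2 - 4*s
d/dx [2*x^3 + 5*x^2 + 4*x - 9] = 6*x^2 + 10*x + 4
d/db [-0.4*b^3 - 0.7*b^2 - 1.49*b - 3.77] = -1.2*b^2 - 1.4*b - 1.49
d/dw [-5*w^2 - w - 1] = -10*w - 1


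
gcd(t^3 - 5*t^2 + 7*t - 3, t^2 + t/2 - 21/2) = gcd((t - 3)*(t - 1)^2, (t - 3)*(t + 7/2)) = t - 3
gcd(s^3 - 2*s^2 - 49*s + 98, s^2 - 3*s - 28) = s - 7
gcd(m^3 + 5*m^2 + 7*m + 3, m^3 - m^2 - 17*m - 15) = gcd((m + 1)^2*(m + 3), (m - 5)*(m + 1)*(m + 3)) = m^2 + 4*m + 3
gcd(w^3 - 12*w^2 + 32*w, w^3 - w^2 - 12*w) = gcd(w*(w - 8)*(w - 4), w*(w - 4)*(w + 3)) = w^2 - 4*w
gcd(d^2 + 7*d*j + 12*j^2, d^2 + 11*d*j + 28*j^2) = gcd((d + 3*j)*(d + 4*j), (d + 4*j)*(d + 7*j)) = d + 4*j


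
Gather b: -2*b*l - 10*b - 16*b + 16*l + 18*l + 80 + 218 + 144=b*(-2*l - 26) + 34*l + 442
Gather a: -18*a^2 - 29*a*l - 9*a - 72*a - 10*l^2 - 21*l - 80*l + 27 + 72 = -18*a^2 + a*(-29*l - 81) - 10*l^2 - 101*l + 99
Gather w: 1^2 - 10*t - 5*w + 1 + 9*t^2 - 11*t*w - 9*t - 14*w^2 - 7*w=9*t^2 - 19*t - 14*w^2 + w*(-11*t - 12) + 2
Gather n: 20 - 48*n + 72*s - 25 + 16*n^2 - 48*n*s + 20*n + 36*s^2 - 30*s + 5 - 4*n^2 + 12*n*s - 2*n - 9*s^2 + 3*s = 12*n^2 + n*(-36*s - 30) + 27*s^2 + 45*s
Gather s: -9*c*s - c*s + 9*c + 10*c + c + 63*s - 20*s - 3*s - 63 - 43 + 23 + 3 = 20*c + s*(40 - 10*c) - 80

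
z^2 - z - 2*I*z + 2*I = (z - 1)*(z - 2*I)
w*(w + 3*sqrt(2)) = w^2 + 3*sqrt(2)*w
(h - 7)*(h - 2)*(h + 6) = h^3 - 3*h^2 - 40*h + 84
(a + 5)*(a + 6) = a^2 + 11*a + 30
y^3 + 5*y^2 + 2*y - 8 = (y - 1)*(y + 2)*(y + 4)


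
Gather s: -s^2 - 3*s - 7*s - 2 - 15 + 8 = -s^2 - 10*s - 9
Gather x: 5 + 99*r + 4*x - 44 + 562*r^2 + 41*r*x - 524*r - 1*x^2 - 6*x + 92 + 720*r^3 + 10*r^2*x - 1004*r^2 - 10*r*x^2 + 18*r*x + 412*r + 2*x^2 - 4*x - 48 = 720*r^3 - 442*r^2 - 13*r + x^2*(1 - 10*r) + x*(10*r^2 + 59*r - 6) + 5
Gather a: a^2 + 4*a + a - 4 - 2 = a^2 + 5*a - 6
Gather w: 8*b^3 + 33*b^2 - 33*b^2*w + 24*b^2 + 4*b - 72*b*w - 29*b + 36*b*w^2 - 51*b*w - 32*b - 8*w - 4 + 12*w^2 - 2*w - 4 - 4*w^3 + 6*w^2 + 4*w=8*b^3 + 57*b^2 - 57*b - 4*w^3 + w^2*(36*b + 18) + w*(-33*b^2 - 123*b - 6) - 8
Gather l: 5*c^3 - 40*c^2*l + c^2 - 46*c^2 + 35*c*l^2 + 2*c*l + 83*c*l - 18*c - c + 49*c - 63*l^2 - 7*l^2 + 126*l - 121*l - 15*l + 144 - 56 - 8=5*c^3 - 45*c^2 + 30*c + l^2*(35*c - 70) + l*(-40*c^2 + 85*c - 10) + 80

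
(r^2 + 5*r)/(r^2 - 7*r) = (r + 5)/(r - 7)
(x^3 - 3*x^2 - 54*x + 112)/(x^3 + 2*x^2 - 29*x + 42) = (x - 8)/(x - 3)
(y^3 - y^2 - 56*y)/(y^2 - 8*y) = y + 7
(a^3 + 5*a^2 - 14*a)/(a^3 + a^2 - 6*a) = (a + 7)/(a + 3)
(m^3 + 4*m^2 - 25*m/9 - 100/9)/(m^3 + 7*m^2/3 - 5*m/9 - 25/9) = (3*m^2 + 7*m - 20)/(3*m^2 + 2*m - 5)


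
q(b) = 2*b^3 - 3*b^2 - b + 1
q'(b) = 6*b^2 - 6*b - 1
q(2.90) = 21.65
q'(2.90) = 32.06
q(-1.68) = -15.27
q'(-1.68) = 26.01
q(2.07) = 3.81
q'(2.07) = 12.29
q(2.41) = 9.16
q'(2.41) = 19.39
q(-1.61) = -13.51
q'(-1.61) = 24.21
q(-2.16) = -30.99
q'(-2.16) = 39.95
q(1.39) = -0.82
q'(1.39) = 2.25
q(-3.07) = -82.07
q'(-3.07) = 73.97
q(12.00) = 3013.00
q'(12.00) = 791.00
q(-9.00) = -1691.00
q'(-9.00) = 539.00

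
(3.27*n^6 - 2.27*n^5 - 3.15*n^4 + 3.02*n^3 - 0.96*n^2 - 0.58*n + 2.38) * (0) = 0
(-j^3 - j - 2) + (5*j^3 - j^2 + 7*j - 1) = 4*j^3 - j^2 + 6*j - 3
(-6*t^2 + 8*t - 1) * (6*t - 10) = -36*t^3 + 108*t^2 - 86*t + 10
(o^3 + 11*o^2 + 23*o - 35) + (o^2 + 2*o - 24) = o^3 + 12*o^2 + 25*o - 59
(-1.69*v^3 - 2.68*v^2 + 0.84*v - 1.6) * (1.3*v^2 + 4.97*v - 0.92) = -2.197*v^5 - 11.8833*v^4 - 10.6728*v^3 + 4.5604*v^2 - 8.7248*v + 1.472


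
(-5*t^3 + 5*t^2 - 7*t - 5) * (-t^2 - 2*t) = 5*t^5 + 5*t^4 - 3*t^3 + 19*t^2 + 10*t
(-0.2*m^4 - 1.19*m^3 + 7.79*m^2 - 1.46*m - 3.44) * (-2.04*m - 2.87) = 0.408*m^5 + 3.0016*m^4 - 12.4763*m^3 - 19.3789*m^2 + 11.2078*m + 9.8728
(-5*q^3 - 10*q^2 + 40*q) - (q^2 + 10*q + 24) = -5*q^3 - 11*q^2 + 30*q - 24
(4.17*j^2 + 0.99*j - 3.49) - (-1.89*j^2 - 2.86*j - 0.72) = 6.06*j^2 + 3.85*j - 2.77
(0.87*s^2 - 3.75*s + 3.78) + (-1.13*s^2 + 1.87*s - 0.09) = -0.26*s^2 - 1.88*s + 3.69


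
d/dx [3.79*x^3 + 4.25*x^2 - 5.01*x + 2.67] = 11.37*x^2 + 8.5*x - 5.01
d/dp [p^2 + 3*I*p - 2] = 2*p + 3*I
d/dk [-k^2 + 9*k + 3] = 9 - 2*k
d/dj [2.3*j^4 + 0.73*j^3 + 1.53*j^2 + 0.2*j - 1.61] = 9.2*j^3 + 2.19*j^2 + 3.06*j + 0.2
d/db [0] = 0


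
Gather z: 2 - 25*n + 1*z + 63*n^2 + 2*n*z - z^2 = 63*n^2 - 25*n - z^2 + z*(2*n + 1) + 2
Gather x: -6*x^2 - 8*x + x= -6*x^2 - 7*x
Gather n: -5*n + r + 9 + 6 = -5*n + r + 15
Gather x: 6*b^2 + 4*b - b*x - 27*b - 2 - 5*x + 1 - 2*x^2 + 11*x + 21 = 6*b^2 - 23*b - 2*x^2 + x*(6 - b) + 20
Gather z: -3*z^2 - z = -3*z^2 - z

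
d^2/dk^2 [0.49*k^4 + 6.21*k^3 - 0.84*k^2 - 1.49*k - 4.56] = 5.88*k^2 + 37.26*k - 1.68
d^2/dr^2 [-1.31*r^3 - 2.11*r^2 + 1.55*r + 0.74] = -7.86*r - 4.22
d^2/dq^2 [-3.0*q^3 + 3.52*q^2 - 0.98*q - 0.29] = 7.04 - 18.0*q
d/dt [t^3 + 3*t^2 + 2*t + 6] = 3*t^2 + 6*t + 2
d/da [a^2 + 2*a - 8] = 2*a + 2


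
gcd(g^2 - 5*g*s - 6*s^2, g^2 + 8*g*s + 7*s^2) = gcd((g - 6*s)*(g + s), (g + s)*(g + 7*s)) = g + s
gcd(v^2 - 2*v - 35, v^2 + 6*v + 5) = v + 5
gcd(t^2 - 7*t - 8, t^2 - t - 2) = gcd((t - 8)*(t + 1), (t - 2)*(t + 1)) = t + 1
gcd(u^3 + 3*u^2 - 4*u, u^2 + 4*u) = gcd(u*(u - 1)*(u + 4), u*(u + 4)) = u^2 + 4*u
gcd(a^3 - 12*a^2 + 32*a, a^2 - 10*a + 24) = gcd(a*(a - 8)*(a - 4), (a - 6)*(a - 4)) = a - 4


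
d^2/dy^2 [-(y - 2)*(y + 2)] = -2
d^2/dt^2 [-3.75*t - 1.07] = 0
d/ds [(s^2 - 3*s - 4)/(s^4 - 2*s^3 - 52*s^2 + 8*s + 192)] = (-2*s^5 + 11*s^4 + 4*s^3 - 172*s^2 - 32*s - 544)/(s^8 - 4*s^7 - 100*s^6 + 224*s^5 + 3056*s^4 - 1600*s^3 - 19904*s^2 + 3072*s + 36864)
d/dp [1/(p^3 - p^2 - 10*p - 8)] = (-3*p^2 + 2*p + 10)/(-p^3 + p^2 + 10*p + 8)^2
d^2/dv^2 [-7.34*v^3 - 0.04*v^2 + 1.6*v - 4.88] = -44.04*v - 0.08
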